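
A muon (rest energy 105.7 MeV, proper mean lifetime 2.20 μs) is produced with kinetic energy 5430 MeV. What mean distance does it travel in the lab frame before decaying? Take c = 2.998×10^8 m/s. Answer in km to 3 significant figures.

d ≈ 34.5 km

γ = 1 + K/(m₀c²) = 1 + 5430/105.7 = 52.372
β = √(1 − 1/γ²) = 0.99982
Dilated lifetime: γτ₀ = 52.372 × 2.20 μs = 115.22 μs
d = βc·γτ₀ = 0.99982 × (2.998×10^8 m/s) × 0.00011522 s = 34.5 km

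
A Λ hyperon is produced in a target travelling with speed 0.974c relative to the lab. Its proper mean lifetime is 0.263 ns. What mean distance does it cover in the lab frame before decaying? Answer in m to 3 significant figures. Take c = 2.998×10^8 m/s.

d ≈ 0.339 m

γ = 1/√(1 − 0.974²) = 4.4141
Dilated lifetime: Δt = γτ₀ = 4.4141 × 0.263 ns = 1.1609 ns
d = vΔt = 0.974c × 1.1609 ns = 2.9201×10^8 m/s × 1.1609×10^-9 s = 0.339 m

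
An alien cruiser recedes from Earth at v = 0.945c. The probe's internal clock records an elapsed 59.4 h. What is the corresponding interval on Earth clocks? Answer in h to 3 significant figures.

γ = 1/√(1 − 0.945²) = 3.0574
Time dilation: Δt = γτ₀ = 3.0574 × 59.4 h = 182 h

Δt ≈ 182 h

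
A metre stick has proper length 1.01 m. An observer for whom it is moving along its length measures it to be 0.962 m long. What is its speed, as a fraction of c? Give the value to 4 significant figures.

β ≈ 0.3046

γ = L₀/L = 1.01/0.962 = 1.04990
β = √(1 − 1/γ²) = 0.3046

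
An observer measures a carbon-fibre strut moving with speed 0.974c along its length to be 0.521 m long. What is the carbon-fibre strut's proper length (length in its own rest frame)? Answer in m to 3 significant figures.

γ = 1/√(1 − 0.974²) = 4.4141
L₀ = γL = 4.4141 × 0.521 = 2.30 m

L₀ ≈ 2.30 m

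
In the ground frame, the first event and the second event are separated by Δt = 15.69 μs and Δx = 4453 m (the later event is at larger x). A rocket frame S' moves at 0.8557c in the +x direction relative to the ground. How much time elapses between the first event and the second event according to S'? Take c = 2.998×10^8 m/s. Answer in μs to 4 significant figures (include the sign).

Δt' ≈ 5.759 μs

γ = 1/√(1 − 0.8557²) = 1.93247
Δt' = γ(Δt − vΔx/c²) = 1.93247 × (15.69 μs − 0.8557×4453 m / (2.998×10^8 m/s))
= 1.93247 × (2.98009 μs) = 5.759 μs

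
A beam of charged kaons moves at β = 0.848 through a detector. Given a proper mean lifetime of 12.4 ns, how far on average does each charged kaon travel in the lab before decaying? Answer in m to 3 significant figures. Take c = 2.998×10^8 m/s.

γ = 1/√(1 − 0.848²) = 1.8868
Dilated lifetime: Δt = γτ₀ = 1.8868 × 12.4 ns = 23.396 ns
d = vΔt = 0.848c × 23.396 ns = 2.5423×10^8 m/s × 2.3396×10^-8 s = 5.95 m

d ≈ 5.95 m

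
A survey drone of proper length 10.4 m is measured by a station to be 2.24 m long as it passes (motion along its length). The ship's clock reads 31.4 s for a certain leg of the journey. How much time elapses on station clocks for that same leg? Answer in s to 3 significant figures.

Length contraction ⇒ γ = L₀/L = 10.4/2.24 = 4.6429
Time dilation: Δt = γτ₀ = 4.6429 × 31.4 s = 146 s

Δt ≈ 146 s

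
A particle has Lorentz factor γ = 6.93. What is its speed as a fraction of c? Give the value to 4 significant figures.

β = √(1 − 1/γ²) = √(1 − 1/6.93²) = √(0.979177) = 0.9895

β ≈ 0.9895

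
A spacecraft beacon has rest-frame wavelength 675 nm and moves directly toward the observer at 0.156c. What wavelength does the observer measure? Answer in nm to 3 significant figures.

Relativistic Doppler: λ_obs = λ_src √((1−β)/(1+β))
= 675 × √(0.84400/1.1560) = 675 × 0.85446 = 577 nm

λ_obs ≈ 577 nm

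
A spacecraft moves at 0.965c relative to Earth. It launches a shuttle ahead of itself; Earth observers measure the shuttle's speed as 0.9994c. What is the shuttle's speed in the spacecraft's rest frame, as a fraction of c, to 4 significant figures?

Inverse velocity addition: u' = (u − v)/(1 − uv/c²)
= (0.9994 − 0.965)/(1 − 0.9994×0.965) = 0.03440/0.0355790 = 0.9669

u' ≈ 0.9669c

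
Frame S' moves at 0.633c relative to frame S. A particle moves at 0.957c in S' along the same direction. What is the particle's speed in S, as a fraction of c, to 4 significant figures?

u ≈ 0.9902c

Relativistic velocity addition: u = (u' + v)/(1 + u'v/c²)
= (0.957 + 0.633)/(1 + 0.957×0.633) = 1.590/1.60578 = 0.9902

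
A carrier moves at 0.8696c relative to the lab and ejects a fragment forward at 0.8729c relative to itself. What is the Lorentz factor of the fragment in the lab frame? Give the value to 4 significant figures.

u_lab = (0.8729 + 0.8696)/(1 + 0.8729×0.8696) = 1.7425/1.759074 = 0.9905781
γ = 1/√(1 − 0.9905781²) = 7.302

γ ≈ 7.302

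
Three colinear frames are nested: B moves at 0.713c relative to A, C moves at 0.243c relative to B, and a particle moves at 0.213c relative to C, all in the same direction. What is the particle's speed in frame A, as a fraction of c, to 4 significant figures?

Compose boost 2: (0.243 + 0.713)/(1 + 0.243×0.713) = 0.9560/1.17326 = 0.814824
Compose boost 3: (0.213 + 0.814824)/(1 + 0.213×0.814824) = 1.02782/1.17356 = 0.8758

u ≈ 0.8758c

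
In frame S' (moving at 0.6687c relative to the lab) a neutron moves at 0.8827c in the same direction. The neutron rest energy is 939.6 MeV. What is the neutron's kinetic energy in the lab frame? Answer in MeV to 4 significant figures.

K ≈ 3337 MeV

u_lab = (0.8827 + 0.6687)/(1 + 0.8827×0.6687) = 0.9755628
γ = 1/√(1 − 0.9755628²) = 4.55123
K = (γ − 1)m₀c² = (4.55123 − 1) × 939.6 = 3.55123 × 939.6 = 3337 MeV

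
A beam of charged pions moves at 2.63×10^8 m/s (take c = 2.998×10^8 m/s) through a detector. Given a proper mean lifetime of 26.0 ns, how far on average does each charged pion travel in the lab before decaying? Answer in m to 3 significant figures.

d ≈ 14.2 m

β = v/c = 2.63×10^8 / 2.998×10^8 = 0.87725
γ = 1/√(1 − 0.87725²) = 2.0832
Dilated lifetime: Δt = γτ₀ = 2.0832 × 26.0 ns = 54.163 ns
d = vΔt = 0.87725c × 54.163 ns = 2.6300×10^8 m/s × 5.4163×10^-8 s = 14.2 m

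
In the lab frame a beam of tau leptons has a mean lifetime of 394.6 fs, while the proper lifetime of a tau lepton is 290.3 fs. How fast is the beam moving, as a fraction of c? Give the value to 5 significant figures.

β ≈ 0.67733

γ = Δt/τ₀ = 394.6/290.3 = 1.359283
β = √(1 − 1/γ²) = √(1 − 1/1.359283²) = 0.67733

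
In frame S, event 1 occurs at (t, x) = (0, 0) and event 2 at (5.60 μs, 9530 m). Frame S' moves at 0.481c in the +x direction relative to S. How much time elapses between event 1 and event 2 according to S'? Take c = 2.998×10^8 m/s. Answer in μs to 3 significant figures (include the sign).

γ = 1/√(1 − 0.481²) = 1.1406
Δt' = γ(Δt − vΔx/c²) = 1.1406 × (5.60 μs − 0.481×9530 m / (2.998×10^8 m/s))
= 1.1406 × (-9.6900 μs) = -11.1 μs

Δt' ≈ -11.1 μs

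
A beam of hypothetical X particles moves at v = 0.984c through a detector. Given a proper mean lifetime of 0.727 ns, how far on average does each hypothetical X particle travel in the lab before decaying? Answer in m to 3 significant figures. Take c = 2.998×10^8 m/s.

d ≈ 1.20 m

γ = 1/√(1 − 0.984²) = 5.6127
Dilated lifetime: Δt = γτ₀ = 5.6127 × 0.727 ns = 4.0804 ns
d = vΔt = 0.984c × 4.0804 ns = 2.9500×10^8 m/s × 4.0804×10^-9 s = 1.20 m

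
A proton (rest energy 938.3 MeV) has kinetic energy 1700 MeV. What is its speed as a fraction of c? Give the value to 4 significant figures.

β ≈ 0.9346

γ = 1 + K/(m₀c²) = 1 + 1700/938.3 = 2.81179
β = √(1 − 1/γ²) = 0.9346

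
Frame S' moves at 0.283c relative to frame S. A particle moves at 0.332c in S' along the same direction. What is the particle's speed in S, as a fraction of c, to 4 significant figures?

Relativistic velocity addition: u = (u' + v)/(1 + u'v/c²)
= (0.332 + 0.283)/(1 + 0.332×0.283) = 0.6150/1.09396 = 0.5622

u ≈ 0.5622c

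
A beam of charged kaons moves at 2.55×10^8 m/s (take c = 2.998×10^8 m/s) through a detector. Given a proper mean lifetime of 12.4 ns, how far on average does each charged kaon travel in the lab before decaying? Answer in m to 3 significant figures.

d ≈ 6.01 m

β = v/c = 2.55×10^8 / 2.998×10^8 = 0.85057
γ = 1/√(1 − 0.85057²) = 1.9016
Dilated lifetime: Δt = γτ₀ = 1.9016 × 12.4 ns = 23.580 ns
d = vΔt = 0.85057c × 23.580 ns = 2.5500×10^8 m/s × 2.3580×10^-8 s = 6.01 m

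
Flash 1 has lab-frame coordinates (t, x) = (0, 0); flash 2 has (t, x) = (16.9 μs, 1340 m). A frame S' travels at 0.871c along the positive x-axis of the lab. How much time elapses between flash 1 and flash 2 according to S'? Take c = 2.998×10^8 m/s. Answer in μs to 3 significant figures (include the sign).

Δt' ≈ 26.5 μs

γ = 1/√(1 − 0.871²) = 2.0355
Δt' = γ(Δt − vΔx/c²) = 2.0355 × (16.9 μs − 0.871×1340 m / (2.998×10^8 m/s))
= 2.0355 × (13.007 μs) = 26.5 μs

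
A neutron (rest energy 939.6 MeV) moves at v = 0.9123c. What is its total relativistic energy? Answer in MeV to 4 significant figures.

γ = 1/√(1 − 0.9123²) = 2.44187
E = γm₀c² = 2.44187 × 939.6 MeV = 2294 MeV

E ≈ 2294 MeV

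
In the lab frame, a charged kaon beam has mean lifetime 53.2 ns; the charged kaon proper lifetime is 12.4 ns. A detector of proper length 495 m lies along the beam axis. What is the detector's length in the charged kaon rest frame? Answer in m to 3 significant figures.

L ≈ 115 m

Time dilation ⇒ γ = Δt/τ₀ = 53.2/12.4 = 4.2903
Length contraction: L = L₀/γ = 495/4.2903 = 115 m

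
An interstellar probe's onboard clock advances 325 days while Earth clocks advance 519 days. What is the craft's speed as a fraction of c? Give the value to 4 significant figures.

β ≈ 0.7797

γ = Δt/τ₀ = 519/325 = 1.59692
β = √(1 − 1/γ²) = √(1 − 1/1.59692²) = 0.7797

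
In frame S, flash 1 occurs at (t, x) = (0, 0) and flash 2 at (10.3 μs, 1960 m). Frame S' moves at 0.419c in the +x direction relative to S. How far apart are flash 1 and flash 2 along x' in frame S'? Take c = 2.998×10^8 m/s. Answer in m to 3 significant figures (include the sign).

Δx' ≈ 734 m

γ = 1/√(1 − 0.419²) = 1.1013
Δx' = γ(Δx − vΔt) = 1.1013 × (1960 m − 0.419×(2.998×10^8 m/s)×10.3×10^-6 s)
= 1.1013 × (666.15 m) = 734 m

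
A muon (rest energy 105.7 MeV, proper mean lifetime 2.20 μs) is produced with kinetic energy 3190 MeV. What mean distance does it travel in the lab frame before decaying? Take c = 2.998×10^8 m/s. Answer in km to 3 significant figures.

γ = 1 + K/(m₀c²) = 1 + 3190/105.7 = 31.180
β = √(1 − 1/γ²) = 0.99949
Dilated lifetime: γτ₀ = 31.180 × 2.20 μs = 68.595 μs
d = βc·γτ₀ = 0.99949 × (2.998×10^8 m/s) × 6.8595×10^-5 s = 20.6 km

d ≈ 20.6 km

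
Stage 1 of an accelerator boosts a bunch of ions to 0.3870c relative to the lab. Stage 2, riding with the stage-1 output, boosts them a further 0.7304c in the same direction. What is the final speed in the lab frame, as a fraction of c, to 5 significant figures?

u ≈ 0.87116c

Compose boost 2: (0.7304 + 0.3870)/(1 + 0.7304×0.3870) = 1.1174/1.282665 = 0.87116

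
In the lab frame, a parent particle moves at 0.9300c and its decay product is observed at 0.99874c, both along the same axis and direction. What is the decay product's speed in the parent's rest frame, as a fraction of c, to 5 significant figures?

u' ≈ 0.96583c

Inverse velocity addition: u' = (u − v)/(1 − uv/c²)
= (0.99874 − 0.9300)/(1 − 0.99874×0.9300) = 0.068740/0.07117180 = 0.96583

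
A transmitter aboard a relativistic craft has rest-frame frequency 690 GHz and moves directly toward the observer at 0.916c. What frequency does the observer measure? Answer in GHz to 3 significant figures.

f_obs ≈ 3300 GHz

Relativistic Doppler: f_obs = f_src √((1+β)/(1−β))
= 690 × √(1.9160/0.084000) = 690 × 4.7759 = 3300 GHz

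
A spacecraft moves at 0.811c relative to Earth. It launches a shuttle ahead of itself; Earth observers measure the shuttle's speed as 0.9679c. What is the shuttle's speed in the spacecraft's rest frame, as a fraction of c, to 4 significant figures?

u' ≈ 0.7297c

Inverse velocity addition: u' = (u − v)/(1 − uv/c²)
= (0.9679 − 0.811)/(1 − 0.9679×0.811) = 0.1569/0.215033 = 0.7297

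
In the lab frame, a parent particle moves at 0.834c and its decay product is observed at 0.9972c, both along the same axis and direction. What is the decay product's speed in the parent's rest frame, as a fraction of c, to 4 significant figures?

Inverse velocity addition: u' = (u − v)/(1 − uv/c²)
= (0.9972 − 0.834)/(1 − 0.9972×0.834) = 0.1632/0.168335 = 0.9695

u' ≈ 0.9695c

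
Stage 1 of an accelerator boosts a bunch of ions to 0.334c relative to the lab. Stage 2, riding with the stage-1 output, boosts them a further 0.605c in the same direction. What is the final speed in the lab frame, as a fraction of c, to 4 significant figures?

Compose boost 2: (0.605 + 0.334)/(1 + 0.605×0.334) = 0.9390/1.20207 = 0.7812

u ≈ 0.7812c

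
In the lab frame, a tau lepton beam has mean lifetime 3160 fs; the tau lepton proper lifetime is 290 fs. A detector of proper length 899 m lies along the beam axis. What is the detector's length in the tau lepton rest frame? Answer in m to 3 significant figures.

Time dilation ⇒ γ = Δt/τ₀ = 3160/290 = 10.897
Length contraction: L = L₀/γ = 899/10.897 = 82.5 m

L ≈ 82.5 m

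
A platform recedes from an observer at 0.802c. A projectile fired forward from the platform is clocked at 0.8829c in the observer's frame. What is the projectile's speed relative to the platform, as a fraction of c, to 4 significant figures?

u' ≈ 0.2771c

Inverse velocity addition: u' = (u − v)/(1 − uv/c²)
= (0.8829 − 0.802)/(1 − 0.8829×0.802) = 0.08090/0.291914 = 0.2771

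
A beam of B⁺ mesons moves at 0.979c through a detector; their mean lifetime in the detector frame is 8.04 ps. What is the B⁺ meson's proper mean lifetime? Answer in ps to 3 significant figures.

γ = 1/√(1 − 0.979²) = 4.9053
Proper time: τ₀ = Δt/γ = 8.04/4.9053 = 1.64 ps

τ₀ ≈ 1.64 ps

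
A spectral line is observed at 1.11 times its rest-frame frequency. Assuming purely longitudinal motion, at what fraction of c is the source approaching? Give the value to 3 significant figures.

f_obs/f_src = √((1+β)/(1−β)) = 1.11  ⇒  (1+β)/(1−β) = 1.2321
β = |1 − D²|/(1 + D²) = |1 − 1.2321|/(1 + 1.2321) = 0.104

β ≈ 0.104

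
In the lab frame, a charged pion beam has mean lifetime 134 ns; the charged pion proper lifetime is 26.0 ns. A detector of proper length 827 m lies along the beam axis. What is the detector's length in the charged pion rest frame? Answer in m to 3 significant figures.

Time dilation ⇒ γ = Δt/τ₀ = 134/26.0 = 5.1538
Length contraction: L = L₀/γ = 827/5.1538 = 160 m

L ≈ 160 m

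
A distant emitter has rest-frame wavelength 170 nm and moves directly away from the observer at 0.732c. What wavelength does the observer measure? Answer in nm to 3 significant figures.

λ_obs ≈ 432 nm

Relativistic Doppler: λ_obs = λ_src √((1+β)/(1−β))
= 170 × √(1.7320/0.26800) = 170 × 2.5422 = 432 nm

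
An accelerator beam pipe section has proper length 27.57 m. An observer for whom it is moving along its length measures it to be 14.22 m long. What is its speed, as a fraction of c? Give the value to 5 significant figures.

γ = L₀/L = 27.57/14.22 = 1.938819
β = √(1 − 1/γ²) = 0.85672

β ≈ 0.85672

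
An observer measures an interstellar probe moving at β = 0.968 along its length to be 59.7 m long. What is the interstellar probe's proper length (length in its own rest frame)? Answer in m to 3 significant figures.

L₀ ≈ 238 m

γ = 1/√(1 − 0.968²) = 3.9849
L₀ = γL = 3.9849 × 59.7 = 238 m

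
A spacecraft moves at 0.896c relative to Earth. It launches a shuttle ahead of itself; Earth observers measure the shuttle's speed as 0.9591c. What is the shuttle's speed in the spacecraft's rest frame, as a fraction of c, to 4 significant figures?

Inverse velocity addition: u' = (u − v)/(1 − uv/c²)
= (0.9591 − 0.896)/(1 − 0.9591×0.896) = 0.06310/0.140646 = 0.4486

u' ≈ 0.4486c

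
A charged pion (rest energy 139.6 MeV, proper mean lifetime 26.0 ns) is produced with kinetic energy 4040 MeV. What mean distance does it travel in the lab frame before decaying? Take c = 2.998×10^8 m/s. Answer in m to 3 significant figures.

d ≈ 233 m

γ = 1 + K/(m₀c²) = 1 + 4040/139.6 = 29.940
β = √(1 − 1/γ²) = 0.99944
Dilated lifetime: γτ₀ = 29.940 × 26.0 ns = 778.44 ns
d = βc·γτ₀ = 0.99944 × (2.998×10^8 m/s) × 7.7844×10^-7 s = 233 m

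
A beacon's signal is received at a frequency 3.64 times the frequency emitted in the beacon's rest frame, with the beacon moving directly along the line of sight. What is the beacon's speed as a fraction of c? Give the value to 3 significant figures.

β ≈ 0.860

f_obs/f_src = √((1+β)/(1−β)) = 3.64  ⇒  (1+β)/(1−β) = 13.250
β = |1 − D²|/(1 + D²) = |1 − 13.250|/(1 + 13.250) = 0.860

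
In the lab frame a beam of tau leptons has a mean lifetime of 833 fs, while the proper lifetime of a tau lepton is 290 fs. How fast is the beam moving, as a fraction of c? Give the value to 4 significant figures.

β ≈ 0.9374

γ = Δt/τ₀ = 833/290 = 2.87241
β = √(1 − 1/γ²) = √(1 − 1/2.87241²) = 0.9374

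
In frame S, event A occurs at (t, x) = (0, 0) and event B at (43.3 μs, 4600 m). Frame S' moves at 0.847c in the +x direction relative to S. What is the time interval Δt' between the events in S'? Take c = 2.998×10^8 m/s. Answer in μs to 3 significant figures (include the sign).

Δt' ≈ 57.0 μs

γ = 1/√(1 − 0.847²) = 1.8811
Δt' = γ(Δt − vΔx/c²) = 1.8811 × (43.3 μs − 0.847×4600 m / (2.998×10^8 m/s))
= 1.8811 × (30.304 μs) = 57.0 μs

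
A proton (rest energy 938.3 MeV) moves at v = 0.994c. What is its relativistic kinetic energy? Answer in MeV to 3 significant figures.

γ = 1/√(1 − 0.994²) = 9.1424
K = (γ − 1)m₀c² = (9.1424 − 1) × 938.3 MeV = 8.1424 × 938.3 MeV = 7640 MeV

K ≈ 7640 MeV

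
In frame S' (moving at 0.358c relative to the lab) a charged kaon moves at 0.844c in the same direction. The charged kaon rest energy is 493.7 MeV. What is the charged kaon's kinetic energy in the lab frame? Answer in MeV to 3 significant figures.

K ≈ 790 MeV

u_lab = (0.844 + 0.358)/(1 + 0.844×0.358) = 0.923087
γ = 1/√(1 − 0.923087²) = 2.6002
K = (γ − 1)m₀c² = (2.6002 − 1) × 493.7 = 1.6002 × 493.7 = 790 MeV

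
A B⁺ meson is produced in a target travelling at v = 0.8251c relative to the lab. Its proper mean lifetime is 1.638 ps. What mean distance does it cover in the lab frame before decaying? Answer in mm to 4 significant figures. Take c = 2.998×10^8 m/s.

d ≈ 0.7172 mm

γ = 1/√(1 − 0.8251²) = 1.76995
Dilated lifetime: Δt = γτ₀ = 1.76995 × 1.638 ps = 2.89918 ps
d = vΔt = 0.8251c × 2.89918 ps = 2.47365×10^8 m/s × 2.89918×10^-12 s = 0.7172 mm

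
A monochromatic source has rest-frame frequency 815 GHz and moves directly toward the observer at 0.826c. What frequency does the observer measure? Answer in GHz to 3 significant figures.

Relativistic Doppler: f_obs = f_src √((1+β)/(1−β))
= 815 × √(1.8260/0.17400) = 815 × 3.2395 = 2640 GHz

f_obs ≈ 2640 GHz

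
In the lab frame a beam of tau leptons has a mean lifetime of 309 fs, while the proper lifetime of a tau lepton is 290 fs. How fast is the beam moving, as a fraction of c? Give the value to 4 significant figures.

β ≈ 0.3452

γ = Δt/τ₀ = 309/290 = 1.06552
β = √(1 − 1/γ²) = √(1 − 1/1.06552²) = 0.3452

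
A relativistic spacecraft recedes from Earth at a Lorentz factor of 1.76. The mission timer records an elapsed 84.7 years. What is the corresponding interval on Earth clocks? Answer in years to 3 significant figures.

Δt ≈ 149 years

γ = 1.76 (given)
Time dilation: Δt = γτ₀ = 1.76 × 84.7 years = 149 years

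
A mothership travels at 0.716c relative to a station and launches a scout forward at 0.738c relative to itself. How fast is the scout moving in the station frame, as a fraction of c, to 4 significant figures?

u ≈ 0.9513c

Compose boost 2: (0.738 + 0.716)/(1 + 0.738×0.716) = 1.454/1.52841 = 0.9513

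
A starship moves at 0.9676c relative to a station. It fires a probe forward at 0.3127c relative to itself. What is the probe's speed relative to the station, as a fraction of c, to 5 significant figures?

Relativistic velocity addition: u = (u' + v)/(1 + u'v/c²)
= (0.3127 + 0.9676)/(1 + 0.3127×0.9676) = 1.2803/1.302569 = 0.98290

u ≈ 0.98290c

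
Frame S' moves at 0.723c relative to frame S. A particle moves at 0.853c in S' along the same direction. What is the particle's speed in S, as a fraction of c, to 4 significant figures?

u ≈ 0.9748c

Relativistic velocity addition: u = (u' + v)/(1 + u'v/c²)
= (0.853 + 0.723)/(1 + 0.853×0.723) = 1.576/1.61672 = 0.9748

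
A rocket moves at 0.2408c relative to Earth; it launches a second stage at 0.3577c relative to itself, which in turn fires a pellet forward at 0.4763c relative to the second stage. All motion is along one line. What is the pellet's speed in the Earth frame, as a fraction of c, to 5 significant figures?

u ≈ 0.81376c

Compose boost 2: (0.3577 + 0.2408)/(1 + 0.3577×0.2408) = 0.59850/1.086134 = 0.5510369
Compose boost 3: (0.4763 + 0.5510369)/(1 + 0.4763×0.5510369) = 1.027337/1.262459 = 0.81376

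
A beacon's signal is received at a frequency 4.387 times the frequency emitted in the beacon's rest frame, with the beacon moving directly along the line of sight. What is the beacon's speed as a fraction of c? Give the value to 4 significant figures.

β ≈ 0.9012

f_obs/f_src = √((1+β)/(1−β)) = 4.387  ⇒  (1+β)/(1−β) = 19.2458
β = |1 − D²|/(1 + D²) = |1 − 19.2458|/(1 + 19.2458) = 0.9012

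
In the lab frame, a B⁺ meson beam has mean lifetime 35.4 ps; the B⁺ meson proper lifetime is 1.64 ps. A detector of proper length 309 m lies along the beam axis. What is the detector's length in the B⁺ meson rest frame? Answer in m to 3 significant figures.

L ≈ 14.3 m

Time dilation ⇒ γ = Δt/τ₀ = 35.4/1.64 = 21.585
Length contraction: L = L₀/γ = 309/21.585 = 14.3 m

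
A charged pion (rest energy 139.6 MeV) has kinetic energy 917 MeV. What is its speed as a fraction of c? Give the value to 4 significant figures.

γ = 1 + K/(m₀c²) = 1 + 917/139.6 = 7.56877
β = √(1 − 1/γ²) = 0.9912

β ≈ 0.9912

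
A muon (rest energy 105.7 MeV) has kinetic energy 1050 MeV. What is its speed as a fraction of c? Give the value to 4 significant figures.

γ = 1 + K/(m₀c²) = 1 + 1050/105.7 = 10.9338
β = √(1 − 1/γ²) = 0.9958

β ≈ 0.9958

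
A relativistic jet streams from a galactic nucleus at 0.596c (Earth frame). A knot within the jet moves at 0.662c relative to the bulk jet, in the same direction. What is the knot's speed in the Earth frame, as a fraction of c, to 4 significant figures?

Relativistic velocity addition: u = (u' + v)/(1 + u'v/c²)
= (0.662 + 0.596)/(1 + 0.662×0.596) = 1.258/1.39455 = 0.9021

u ≈ 0.9021c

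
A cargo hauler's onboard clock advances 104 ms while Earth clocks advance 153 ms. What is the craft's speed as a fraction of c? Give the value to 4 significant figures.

β ≈ 0.7335

γ = Δt/τ₀ = 153/104 = 1.47115
β = √(1 − 1/γ²) = √(1 − 1/1.47115²) = 0.7335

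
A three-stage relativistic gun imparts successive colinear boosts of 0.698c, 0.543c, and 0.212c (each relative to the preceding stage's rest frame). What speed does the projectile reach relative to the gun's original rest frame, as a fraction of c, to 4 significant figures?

u ≈ 0.9338c

Compose boost 2: (0.543 + 0.698)/(1 + 0.543×0.698) = 1.241/1.37901 = 0.899918
Compose boost 3: (0.212 + 0.899918)/(1 + 0.212×0.899918) = 1.11192/1.19078 = 0.9338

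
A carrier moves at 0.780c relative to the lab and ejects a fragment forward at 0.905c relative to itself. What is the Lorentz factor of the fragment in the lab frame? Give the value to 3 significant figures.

γ ≈ 6.41

u_lab = (0.905 + 0.780)/(1 + 0.905×0.780) = 1.685/1.70590 = 0.987748
γ = 1/√(1 − 0.987748²) = 6.41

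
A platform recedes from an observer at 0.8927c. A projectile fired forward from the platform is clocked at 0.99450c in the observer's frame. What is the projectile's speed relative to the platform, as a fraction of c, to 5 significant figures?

Inverse velocity addition: u' = (u − v)/(1 − uv/c²)
= (0.99450 − 0.8927)/(1 − 0.99450×0.8927) = 0.10180/0.1122098 = 0.90723

u' ≈ 0.90723c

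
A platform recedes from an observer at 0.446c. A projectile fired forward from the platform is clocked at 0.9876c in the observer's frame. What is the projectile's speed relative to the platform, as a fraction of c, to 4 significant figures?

Inverse velocity addition: u' = (u − v)/(1 − uv/c²)
= (0.9876 − 0.446)/(1 − 0.9876×0.446) = 0.5416/0.559530 = 0.9680

u' ≈ 0.9680c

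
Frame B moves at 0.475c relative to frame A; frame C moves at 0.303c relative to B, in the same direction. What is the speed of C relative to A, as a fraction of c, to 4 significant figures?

u ≈ 0.6801c

Compose boost 2: (0.303 + 0.475)/(1 + 0.303×0.475) = 0.7780/1.14393 = 0.6801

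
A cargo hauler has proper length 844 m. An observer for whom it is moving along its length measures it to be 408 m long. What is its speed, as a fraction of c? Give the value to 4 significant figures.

γ = L₀/L = 844/408 = 2.06863
β = √(1 − 1/γ²) = 0.8754

β ≈ 0.8754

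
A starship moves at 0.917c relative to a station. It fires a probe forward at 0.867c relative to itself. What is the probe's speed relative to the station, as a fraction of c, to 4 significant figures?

u ≈ 0.9939c

Relativistic velocity addition: u = (u' + v)/(1 + u'v/c²)
= (0.867 + 0.917)/(1 + 0.867×0.917) = 1.784/1.79504 = 0.9939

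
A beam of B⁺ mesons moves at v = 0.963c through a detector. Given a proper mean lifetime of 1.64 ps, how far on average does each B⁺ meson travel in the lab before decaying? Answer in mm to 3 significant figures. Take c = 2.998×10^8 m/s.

γ = 1/√(1 − 0.963²) = 3.7106
Dilated lifetime: Δt = γτ₀ = 3.7106 × 1.64 ps = 6.0853 ps
d = vΔt = 0.963c × 6.0853 ps = 2.8871×10^8 m/s × 6.0853×10^-12 s = 1.76 mm

d ≈ 1.76 mm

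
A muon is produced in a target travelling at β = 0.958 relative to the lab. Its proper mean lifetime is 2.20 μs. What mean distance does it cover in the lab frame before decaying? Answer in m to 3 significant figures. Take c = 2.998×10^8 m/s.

γ = 1/√(1 − 0.958²) = 3.4871
Dilated lifetime: Δt = γτ₀ = 3.4871 × 2.20 μs = 7.6717 μs
d = vΔt = 0.958c × 7.6717 μs = 2.8721×10^8 m/s × 7.6717×10^-6 s = 2200 m

d ≈ 2200 m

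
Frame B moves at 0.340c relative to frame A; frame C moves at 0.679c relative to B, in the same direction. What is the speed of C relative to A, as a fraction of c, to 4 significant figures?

u ≈ 0.8279c

Compose boost 2: (0.679 + 0.340)/(1 + 0.679×0.340) = 1.019/1.23086 = 0.8279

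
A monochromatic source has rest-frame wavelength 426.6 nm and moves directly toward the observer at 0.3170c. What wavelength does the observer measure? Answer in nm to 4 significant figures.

λ_obs ≈ 307.2 nm

Relativistic Doppler: λ_obs = λ_src √((1−β)/(1+β))
= 426.6 × √(0.683000/1.31700) = 426.6 × 0.720141 = 307.2 nm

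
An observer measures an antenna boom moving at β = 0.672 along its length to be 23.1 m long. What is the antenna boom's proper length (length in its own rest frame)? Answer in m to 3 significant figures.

γ = 1/√(1 − 0.672²) = 1.3503
L₀ = γL = 1.3503 × 23.1 = 31.2 m

L₀ ≈ 31.2 m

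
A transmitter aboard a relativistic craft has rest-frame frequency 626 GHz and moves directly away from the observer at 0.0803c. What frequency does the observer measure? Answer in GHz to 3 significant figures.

Relativistic Doppler: f_obs = f_src √((1−β)/(1+β))
= 626 × √(0.91970/1.0803) = 626 × 0.92268 = 578 GHz

f_obs ≈ 578 GHz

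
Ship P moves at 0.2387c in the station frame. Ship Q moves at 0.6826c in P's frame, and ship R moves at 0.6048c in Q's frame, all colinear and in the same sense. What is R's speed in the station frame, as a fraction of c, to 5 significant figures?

Compose boost 2: (0.6826 + 0.2387)/(1 + 0.6826×0.2387) = 0.92130/1.162937 = 0.7922186
Compose boost 3: (0.6048 + 0.7922186)/(1 + 0.6048×0.7922186) = 1.397019/1.479134 = 0.94448

u ≈ 0.94448c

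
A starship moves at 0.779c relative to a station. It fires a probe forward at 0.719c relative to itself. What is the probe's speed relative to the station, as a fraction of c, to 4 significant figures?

Relativistic velocity addition: u = (u' + v)/(1 + u'v/c²)
= (0.719 + 0.779)/(1 + 0.719×0.779) = 1.498/1.56010 = 0.9602

u ≈ 0.9602c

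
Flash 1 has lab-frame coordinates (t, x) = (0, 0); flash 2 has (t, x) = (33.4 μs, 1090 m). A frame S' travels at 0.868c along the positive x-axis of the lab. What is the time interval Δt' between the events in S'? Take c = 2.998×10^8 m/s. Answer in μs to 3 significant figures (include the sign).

Δt' ≈ 60.9 μs

γ = 1/√(1 − 0.868²) = 2.0138
Δt' = γ(Δt − vΔx/c²) = 2.0138 × (33.4 μs − 0.868×1090 m / (2.998×10^8 m/s))
= 2.0138 × (30.244 μs) = 60.9 μs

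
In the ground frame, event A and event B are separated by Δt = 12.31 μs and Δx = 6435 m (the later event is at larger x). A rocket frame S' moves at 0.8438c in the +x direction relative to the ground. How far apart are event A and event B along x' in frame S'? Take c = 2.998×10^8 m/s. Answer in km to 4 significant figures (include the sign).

γ = 1/√(1 − 0.8438²) = 1.86338
Δx' = γ(Δx − vΔt) = 1.86338 × (6435 m − 0.8438×(2.998×10^8 m/s)×12.31×10^-6 s)
= 1.86338 × (3320.92 m) = 6.188 km

Δx' ≈ 6.188 km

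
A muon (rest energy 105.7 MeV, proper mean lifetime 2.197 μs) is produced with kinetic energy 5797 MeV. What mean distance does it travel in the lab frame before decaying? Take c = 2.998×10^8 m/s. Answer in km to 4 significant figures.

γ = 1 + K/(m₀c²) = 1 + 5797/105.7 = 55.8439
β = √(1 − 1/γ²) = 0.999840
Dilated lifetime: γτ₀ = 55.8439 × 2.197 μs = 122.689 μs
d = βc·γτ₀ = 0.999840 × (2.998×10^8 m/s) × 0.000122689 s = 36.78 km

d ≈ 36.78 km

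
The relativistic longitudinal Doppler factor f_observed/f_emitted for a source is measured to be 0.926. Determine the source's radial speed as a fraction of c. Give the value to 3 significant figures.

β ≈ 0.0767

f_obs/f_src = √((1−β)/(1+β)) = 0.926  ⇒  (1−β)/(1+β) = 0.85748
β = |1 − D²|/(1 + D²) = |1 − 0.85748|/(1 + 0.85748) = 0.0767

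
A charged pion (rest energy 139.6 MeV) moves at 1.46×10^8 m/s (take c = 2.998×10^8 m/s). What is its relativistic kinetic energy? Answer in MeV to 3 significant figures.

β = v/c = 1.46×10^8 / 2.998×10^8 = 0.48699
γ = 1/√(1 − 0.48699²) = 1.1449
K = (γ − 1)m₀c² = (1.1449 − 1) × 139.6 MeV = 0.14494 × 139.6 MeV = 20.2 MeV

K ≈ 20.2 MeV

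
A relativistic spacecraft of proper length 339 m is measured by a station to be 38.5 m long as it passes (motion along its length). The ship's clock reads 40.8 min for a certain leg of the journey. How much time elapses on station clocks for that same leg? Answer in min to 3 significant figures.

Δt ≈ 359 min

Length contraction ⇒ γ = L₀/L = 339/38.5 = 8.8052
Time dilation: Δt = γτ₀ = 8.8052 × 40.8 min = 359 min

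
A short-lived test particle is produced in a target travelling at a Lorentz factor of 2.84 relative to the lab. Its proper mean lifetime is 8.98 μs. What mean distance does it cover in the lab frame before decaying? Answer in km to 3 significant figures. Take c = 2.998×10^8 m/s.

d ≈ 7.16 km

β = √(1 − 1/γ²) = √(1 − 1/2.84²) = 0.93596
Dilated lifetime: Δt = γτ₀ = 2.84 × 8.98 μs = 25.503 μs
d = vΔt = 0.93596c × 25.503 μs = 2.8060×10^8 m/s × 2.5503×10^-5 s = 7.16 km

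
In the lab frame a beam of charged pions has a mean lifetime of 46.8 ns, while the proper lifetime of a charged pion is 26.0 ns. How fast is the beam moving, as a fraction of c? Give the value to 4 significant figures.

γ = Δt/τ₀ = 46.8/26.0 = 1.80000
β = √(1 − 1/γ²) = √(1 − 1/1.80000²) = 0.8315

β ≈ 0.8315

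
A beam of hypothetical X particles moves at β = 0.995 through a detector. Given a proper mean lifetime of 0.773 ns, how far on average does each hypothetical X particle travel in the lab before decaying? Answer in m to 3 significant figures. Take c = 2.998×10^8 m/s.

γ = 1/√(1 − 0.995²) = 10.013
Dilated lifetime: Δt = γτ₀ = 10.013 × 0.773 ns = 7.7397 ns
d = vΔt = 0.995c × 7.7397 ns = 2.9830×10^8 m/s × 7.7397×10^-9 s = 2.31 m

d ≈ 2.31 m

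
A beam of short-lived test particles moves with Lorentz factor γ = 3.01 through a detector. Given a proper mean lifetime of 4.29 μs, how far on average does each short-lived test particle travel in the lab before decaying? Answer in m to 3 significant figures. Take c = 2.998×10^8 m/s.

β = √(1 − 1/γ²) = √(1 − 1/3.01²) = 0.94320
Dilated lifetime: Δt = γτ₀ = 3.01 × 4.29 μs = 12.913 μs
d = vΔt = 0.94320c × 12.913 μs = 2.8277×10^8 m/s × 1.2913×10^-5 s = 3650 m

d ≈ 3650 m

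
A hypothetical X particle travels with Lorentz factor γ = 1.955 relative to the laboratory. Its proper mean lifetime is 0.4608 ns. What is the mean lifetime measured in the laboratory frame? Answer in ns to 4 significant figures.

γ = 1.955 (given)
Time dilation: Δt = γτ₀ = 1.955 × 0.4608 ns = 0.9009 ns

Δt ≈ 0.9009 ns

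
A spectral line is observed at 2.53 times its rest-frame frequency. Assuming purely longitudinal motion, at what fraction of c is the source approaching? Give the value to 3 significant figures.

β ≈ 0.730

f_obs/f_src = √((1+β)/(1−β)) = 2.53  ⇒  (1+β)/(1−β) = 6.4009
β = |1 − D²|/(1 + D²) = |1 − 6.4009|/(1 + 6.4009) = 0.730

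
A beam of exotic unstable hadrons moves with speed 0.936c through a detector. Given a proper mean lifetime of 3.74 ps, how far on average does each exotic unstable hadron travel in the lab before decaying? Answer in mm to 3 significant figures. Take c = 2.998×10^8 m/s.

d ≈ 2.98 mm

γ = 1/√(1 − 0.936²) = 2.8409
Dilated lifetime: Δt = γτ₀ = 2.8409 × 3.74 ps = 10.625 ps
d = vΔt = 0.936c × 10.625 ps = 2.8061×10^8 m/s × 1.0625×10^-11 s = 2.98 mm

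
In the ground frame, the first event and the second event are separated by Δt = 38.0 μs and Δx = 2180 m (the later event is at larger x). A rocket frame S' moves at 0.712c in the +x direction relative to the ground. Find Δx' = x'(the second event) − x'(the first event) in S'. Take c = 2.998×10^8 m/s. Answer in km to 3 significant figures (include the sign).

Δx' ≈ -8.45 km

γ = 1/√(1 − 0.712²) = 1.4241
Δx' = γ(Δx − vΔt) = 1.4241 × (2180 m − 0.712×(2.998×10^8 m/s)×38.0×10^-6 s)
= 1.4241 × (-5931.4 m) = -8.45 km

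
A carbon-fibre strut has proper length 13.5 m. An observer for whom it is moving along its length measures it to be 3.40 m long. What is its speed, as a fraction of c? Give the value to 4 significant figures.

γ = L₀/L = 13.5/3.40 = 3.97059
β = √(1 − 1/γ²) = 0.9678

β ≈ 0.9678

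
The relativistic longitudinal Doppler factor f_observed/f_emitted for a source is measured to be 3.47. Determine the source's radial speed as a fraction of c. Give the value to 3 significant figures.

f_obs/f_src = √((1+β)/(1−β)) = 3.47  ⇒  (1+β)/(1−β) = 12.041
β = |1 − D²|/(1 + D²) = |1 − 12.041|/(1 + 12.041) = 0.847

β ≈ 0.847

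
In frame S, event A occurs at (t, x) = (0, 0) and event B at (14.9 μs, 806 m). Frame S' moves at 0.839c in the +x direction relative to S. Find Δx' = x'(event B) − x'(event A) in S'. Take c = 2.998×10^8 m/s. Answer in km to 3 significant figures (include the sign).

γ = 1/√(1 − 0.839²) = 1.8378
Δx' = γ(Δx − vΔt) = 1.8378 × (806 m − 0.839×(2.998×10^8 m/s)×14.9×10^-6 s)
= 1.8378 × (-2941.8 m) = -5.41 km

Δx' ≈ -5.41 km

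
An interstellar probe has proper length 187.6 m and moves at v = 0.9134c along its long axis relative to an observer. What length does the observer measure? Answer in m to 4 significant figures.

L ≈ 76.37 m

γ = 1/√(1 − 0.9134²) = 2.45662
Length contraction: L = L₀/γ = 187.6/2.45662 = 76.37 m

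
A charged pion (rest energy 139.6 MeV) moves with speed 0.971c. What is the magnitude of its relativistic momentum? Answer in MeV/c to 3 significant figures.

γ = 1/√(1 − 0.971²) = 4.1827
p = γβm₀c = 4.1827 × 0.971 × 139.6 MeV/c = 567 MeV/c

p ≈ 567 MeV/c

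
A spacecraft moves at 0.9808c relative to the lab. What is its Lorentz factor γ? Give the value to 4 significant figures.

γ = 1/√(1 − β²) = 1/√(1 − 0.9808²) = 1/√(0.0380314) = 5.128

γ ≈ 5.128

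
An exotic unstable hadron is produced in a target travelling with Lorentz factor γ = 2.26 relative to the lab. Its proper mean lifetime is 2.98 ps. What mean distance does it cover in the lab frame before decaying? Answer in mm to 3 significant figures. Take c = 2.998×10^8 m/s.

β = √(1 − 1/γ²) = √(1 − 1/2.26²) = 0.89678
Dilated lifetime: Δt = γτ₀ = 2.26 × 2.98 ps = 6.7348 ps
d = vΔt = 0.89678c × 6.7348 ps = 2.6885×10^8 m/s × 6.7348×10^-12 s = 1.81 mm

d ≈ 1.81 mm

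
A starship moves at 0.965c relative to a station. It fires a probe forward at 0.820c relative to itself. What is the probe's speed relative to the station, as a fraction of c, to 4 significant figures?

u ≈ 0.9965c

Relativistic velocity addition: u = (u' + v)/(1 + u'v/c²)
= (0.820 + 0.965)/(1 + 0.820×0.965) = 1.785/1.79130 = 0.9965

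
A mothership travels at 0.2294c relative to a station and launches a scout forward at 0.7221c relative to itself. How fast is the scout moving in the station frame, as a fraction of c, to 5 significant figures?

Compose boost 2: (0.7221 + 0.2294)/(1 + 0.7221×0.2294) = 0.95150/1.165650 = 0.81628

u ≈ 0.81628c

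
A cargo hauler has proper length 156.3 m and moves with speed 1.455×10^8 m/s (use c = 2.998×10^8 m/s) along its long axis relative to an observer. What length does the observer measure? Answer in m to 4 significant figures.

L ≈ 136.7 m

β = v/c = 1.455×10^8 / 2.998×10^8 = 0.485324
γ = 1/√(1 − 0.485324²) = 1.14373
Length contraction: L = L₀/γ = 156.3/1.14373 = 136.7 m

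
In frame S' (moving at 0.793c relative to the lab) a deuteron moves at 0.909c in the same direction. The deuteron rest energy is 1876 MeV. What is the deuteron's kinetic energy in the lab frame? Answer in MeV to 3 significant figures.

K ≈ 10800 MeV

u_lab = (0.909 + 0.793)/(1 + 0.909×0.793) = 0.989054
γ = 1/√(1 − 0.989054²) = 6.7771
K = (γ − 1)m₀c² = (6.7771 − 1) × 1876 = 5.7771 × 1876 = 10800 MeV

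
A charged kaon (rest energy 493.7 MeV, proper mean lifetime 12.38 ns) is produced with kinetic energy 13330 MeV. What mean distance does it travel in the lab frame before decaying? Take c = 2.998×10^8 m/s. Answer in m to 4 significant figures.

γ = 1 + K/(m₀c²) = 1 + 13330/493.7 = 28.0002
β = √(1 − 1/γ²) = 0.999362
Dilated lifetime: γτ₀ = 28.0002 × 12.38 ns = 346.643 ns
d = βc·γτ₀ = 0.999362 × (2.998×10^8 m/s) × 3.46643×10^-7 s = 103.9 m

d ≈ 103.9 m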